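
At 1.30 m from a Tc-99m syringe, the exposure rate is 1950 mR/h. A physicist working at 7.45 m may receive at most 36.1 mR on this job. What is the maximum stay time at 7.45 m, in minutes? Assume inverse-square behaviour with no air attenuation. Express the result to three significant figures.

Using I₁d₁² = I₂d₂², rate at 7.45 m:
(1.30/7.45)² = 0.03045, so 1950 × 0.03045 = 59.38 mR/h.
Stay time = 36.1 mR ÷ 59.38 mR/h = 0.6079 h = 36.47 min.

36.5 min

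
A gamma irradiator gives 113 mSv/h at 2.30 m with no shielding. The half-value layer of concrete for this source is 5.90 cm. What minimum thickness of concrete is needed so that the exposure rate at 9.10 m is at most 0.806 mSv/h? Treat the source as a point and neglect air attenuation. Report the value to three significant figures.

18.7 cm

At 9.10 m, distance alone gives (2.30/9.10)² = 0.06388, so 113 × 0.06388 = 7.218 mSv/h.
Further attenuation needed: 7.218/0.806 = 8.955.
n = log₂(8.955) = 3.163 half-value layers.
Thickness = 3.163 × 5.90 cm = 18.66 cm.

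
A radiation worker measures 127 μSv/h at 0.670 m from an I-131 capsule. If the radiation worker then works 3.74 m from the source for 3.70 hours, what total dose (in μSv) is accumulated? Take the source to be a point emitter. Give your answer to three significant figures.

15.1 μSv

By the inverse-square law, rate at 3.74 m:
(0.670/3.74)² = 0.03209, so 127 × 0.03209 = 4.075 μSv/h.
Dose = rate × time = 4.075 μSv/h × 3.700 h = 15.08 μSv.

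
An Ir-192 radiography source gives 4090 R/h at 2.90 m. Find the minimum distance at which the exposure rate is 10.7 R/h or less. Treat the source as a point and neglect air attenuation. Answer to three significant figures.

56.7 m

By the inverse-square law, d₂ = d₁·√(I₁/I₂).
I₁/I₂ = 4090/10.7 = 382.2, so d₂ = 2.90 × √382.2 = 56.69 m.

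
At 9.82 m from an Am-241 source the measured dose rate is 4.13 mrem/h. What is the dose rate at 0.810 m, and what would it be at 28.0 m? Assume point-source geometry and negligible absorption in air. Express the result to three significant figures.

Using I₁d₁² = I₂d₂²,
At 0.810 m: 4.13 × (9.82/0.810)² = 4.13 × 147.0 = 607.1 mrem/h
At 28.0 m: (0.810/28.0)² = 0.0008369, so 607.1 × 0.0008369 = 0.5081 mrem/h.

607 mrem/h; 0.508 mrem/h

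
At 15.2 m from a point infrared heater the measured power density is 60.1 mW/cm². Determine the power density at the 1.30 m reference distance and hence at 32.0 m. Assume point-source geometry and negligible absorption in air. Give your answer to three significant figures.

8220 mW/cm²; 13.6 mW/cm²

Applying the 1/r² law,
At 1.30 m: 60.1 × (15.2/1.30)² = 60.1 × 136.7 = 8216 mW/cm²
At 32.0 m: 8216 × (1.30/32.0)² = 8216 × 0.001650 = 13.56 mW/cm².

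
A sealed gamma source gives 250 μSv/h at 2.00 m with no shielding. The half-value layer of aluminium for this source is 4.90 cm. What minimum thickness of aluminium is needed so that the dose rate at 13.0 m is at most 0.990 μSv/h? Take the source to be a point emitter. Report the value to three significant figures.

At 13.0 m, distance alone gives 250 × (2.00/13.0)² = 250 × 0.02367 = 5.918 μSv/h.
Further attenuation needed: 5.918/0.990 = 5.978.
n = log₂(5.978) = 2.580 half-value layers.
Thickness = 2.580 × 4.90 cm = 12.64 cm.

12.6 cm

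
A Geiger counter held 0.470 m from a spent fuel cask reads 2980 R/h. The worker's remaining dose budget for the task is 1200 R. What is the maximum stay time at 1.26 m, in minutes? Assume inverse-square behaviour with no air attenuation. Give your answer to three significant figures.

174 min

Using I₁d₁² = I₂d₂², rate at 1.26 m:
(0.470/1.26)² = 0.1391, so 2980 × 0.1391 = 414.5 R/h.
Stay time = 1200 R ÷ 414.5 R/h = 2.895 h = 173.7 min.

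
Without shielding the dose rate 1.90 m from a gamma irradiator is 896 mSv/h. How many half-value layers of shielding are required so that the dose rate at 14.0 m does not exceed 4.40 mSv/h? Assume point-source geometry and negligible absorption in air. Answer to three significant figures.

At 14.0 m, distance alone gives (1.90/14.0)² = 0.01842, so 896 × 0.01842 = 16.50 mSv/h.
Further attenuation needed: 16.50/4.40 = 3.750.
n = log₂(3.750) = 1.907 half-value layers.

1.91 half-value layers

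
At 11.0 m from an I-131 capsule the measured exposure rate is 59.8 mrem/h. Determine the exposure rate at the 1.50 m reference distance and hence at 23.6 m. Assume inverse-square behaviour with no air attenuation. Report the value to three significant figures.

3220 mrem/h; 13.0 mrem/h

Using I₁d₁² = I₂d₂²,
At 1.50 m: (11.0/1.50)² = 53.78, so 59.8 × 53.78 = 3216 mrem/h
At 23.6 m: (1.50/23.6)² = 0.004040, so 3216 × 0.004040 = 12.99 mrem/h.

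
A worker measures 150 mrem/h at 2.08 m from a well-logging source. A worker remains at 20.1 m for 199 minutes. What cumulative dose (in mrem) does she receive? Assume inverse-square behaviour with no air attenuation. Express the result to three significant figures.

Using I₁d₁² = I₂d₂², rate at 20.1 m:
150 × (2.08/20.1)² = 150 × 0.01071 = 1.607 mrem/h.
Dose = rate × time = 1.607 mrem/h × 3.317 h = 5.330 mrem.

5.33 mrem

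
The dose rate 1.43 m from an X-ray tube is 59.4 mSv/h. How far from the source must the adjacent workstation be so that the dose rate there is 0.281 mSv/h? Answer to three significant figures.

20.8 m

Intensity scales as (d₁/d₂)², so d₂ = d₁·√(I₁/I₂).
I₁/I₂ = 59.4/0.281 = 211.4, so d₂ = 1.43 × √211.4 = 20.79 m.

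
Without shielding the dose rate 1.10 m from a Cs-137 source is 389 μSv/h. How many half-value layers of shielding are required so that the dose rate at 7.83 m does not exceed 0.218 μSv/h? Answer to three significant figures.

5.14 half-value layers

At 7.83 m, distance alone gives (1.10/7.83)² = 0.01974, so 389 × 0.01974 = 7.679 μSv/h.
Further attenuation needed: 7.679/0.218 = 35.22.
n = log₂(35.22) = 5.138 half-value layers.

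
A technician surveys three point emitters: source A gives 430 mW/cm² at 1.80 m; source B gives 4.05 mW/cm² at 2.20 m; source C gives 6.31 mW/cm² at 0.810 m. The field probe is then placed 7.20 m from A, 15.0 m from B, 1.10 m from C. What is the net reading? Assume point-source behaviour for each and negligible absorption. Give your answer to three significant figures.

30.4 mW/cm²

By superposition, sum each source's inverse-square contribution:
A: 430 × (1.80/7.20)² = 26.88 mW/cm²
B: 4.05 × (2.20/15.0)² = 0.08712 mW/cm²
C: 6.31 × (0.810/1.10)² = 3.421 mW/cm²
Total = 26.88 + 0.08712 + 3.421 = 30.39 mW/cm².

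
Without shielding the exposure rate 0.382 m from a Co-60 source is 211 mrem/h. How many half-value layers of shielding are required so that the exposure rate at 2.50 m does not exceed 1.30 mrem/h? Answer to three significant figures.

1.92 half-value layers

At 2.50 m, distance alone gives 211 × (0.382/2.50)² = 211 × 0.02335 = 4.927 mrem/h.
Further attenuation needed: 4.927/1.30 = 3.790.
n = log₂(3.790) = 1.922 half-value layers.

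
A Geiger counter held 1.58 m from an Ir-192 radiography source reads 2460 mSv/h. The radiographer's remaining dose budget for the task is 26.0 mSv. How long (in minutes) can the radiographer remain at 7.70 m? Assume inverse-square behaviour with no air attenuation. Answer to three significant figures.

Intensity scales as (d₁/d₂)², so rate at 7.70 m:
(1.58/7.70)² = 0.04210, so 2460 × 0.04210 = 103.6 mSv/h.
Stay time = 26.0 mSv ÷ 103.6 mSv/h = 0.2510 h = 15.06 min.

15.1 min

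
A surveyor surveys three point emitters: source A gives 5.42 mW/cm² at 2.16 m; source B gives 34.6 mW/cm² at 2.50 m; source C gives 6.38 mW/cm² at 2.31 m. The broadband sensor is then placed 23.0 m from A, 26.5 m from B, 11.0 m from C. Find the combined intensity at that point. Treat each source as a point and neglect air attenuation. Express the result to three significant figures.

Each source contributes Iᵢ·(dᵢ/rᵢ)²; contributions add.
A: 5.42 × (2.16/23.0)² = 0.04780 mW/cm²
B: 34.6 × (2.50/26.5)² = 0.3079 mW/cm²
C: 6.38 × (2.31/11.0)² = 0.2814 mW/cm²
Total = 0.04780 + 0.3079 + 0.2814 = 0.6371 mW/cm².

0.637 mW/cm²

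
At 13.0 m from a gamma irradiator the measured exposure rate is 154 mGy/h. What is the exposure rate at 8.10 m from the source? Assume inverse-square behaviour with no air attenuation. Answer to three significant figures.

Intensity scales as (d₁/d₂)², so scaling from 13.0 m to 8.10 m:
(13.0/8.10)² = 2.576, so 154 × 2.576 = 396.7 mGy/h.

397 mGy/h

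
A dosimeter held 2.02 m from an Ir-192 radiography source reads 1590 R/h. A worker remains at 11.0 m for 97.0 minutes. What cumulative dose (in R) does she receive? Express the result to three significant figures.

86.7 R

Using I₁d₁² = I₂d₂², rate at 11.0 m:
(2.02/11.0)² = 0.03372, so 1590 × 0.03372 = 53.61 R/h.
Dose = rate × time = 53.61 R/h × 1.617 h = 86.69 R.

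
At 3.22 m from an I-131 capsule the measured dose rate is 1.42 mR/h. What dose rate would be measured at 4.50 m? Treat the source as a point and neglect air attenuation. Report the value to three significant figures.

0.727 mR/h

Intensity scales as (d₁/d₂)², so scaling from 3.22 m to 4.50 m:
(3.22/4.50)² = 0.5120, so 1.42 × 0.5120 = 0.7270 mR/h.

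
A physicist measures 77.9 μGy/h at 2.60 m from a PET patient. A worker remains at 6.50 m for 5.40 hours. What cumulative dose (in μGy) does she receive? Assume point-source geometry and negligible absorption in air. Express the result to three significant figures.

Since intensity falls as 1/r², rate at 6.50 m:
77.9 × (2.60/6.50)² = 77.9 × 0.1600 = 12.46 μGy/h.
Dose = rate × time = 12.46 μGy/h × 5.400 h = 67.28 μGy.

67.3 μGy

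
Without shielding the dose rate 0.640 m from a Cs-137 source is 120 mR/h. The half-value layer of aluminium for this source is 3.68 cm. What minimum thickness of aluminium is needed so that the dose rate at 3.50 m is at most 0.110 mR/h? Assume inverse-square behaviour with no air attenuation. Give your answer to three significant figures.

At 3.50 m, distance alone gives 120 × (0.640/3.50)² = 120 × 0.03344 = 4.013 mR/h.
Further attenuation needed: 4.013/0.110 = 36.48.
n = log₂(36.48) = 5.189 half-value layers.
Thickness = 5.189 × 3.68 cm = 19.10 cm.

19.1 cm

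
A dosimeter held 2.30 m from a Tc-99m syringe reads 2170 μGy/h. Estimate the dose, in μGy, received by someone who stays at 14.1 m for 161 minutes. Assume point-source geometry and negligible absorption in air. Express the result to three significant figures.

155 μGy

Using I₁d₁² = I₂d₂², rate at 14.1 m:
2170 × (2.30/14.1)² = 2170 × 0.02661 = 57.74 μGy/h.
Dose = rate × time = 57.74 μGy/h × 2.683 h = 154.9 μGy.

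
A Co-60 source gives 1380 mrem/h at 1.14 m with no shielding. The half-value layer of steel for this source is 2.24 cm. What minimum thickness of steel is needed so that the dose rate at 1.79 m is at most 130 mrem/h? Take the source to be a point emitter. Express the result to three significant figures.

4.72 cm

At 1.79 m, distance alone gives (1.14/1.79)² = 0.4056, so 1380 × 0.4056 = 559.7 mrem/h.
Further attenuation needed: 559.7/130 = 4.305.
n = log₂(4.305) = 2.106 half-value layers.
Thickness = 2.106 × 2.24 cm = 4.717 cm.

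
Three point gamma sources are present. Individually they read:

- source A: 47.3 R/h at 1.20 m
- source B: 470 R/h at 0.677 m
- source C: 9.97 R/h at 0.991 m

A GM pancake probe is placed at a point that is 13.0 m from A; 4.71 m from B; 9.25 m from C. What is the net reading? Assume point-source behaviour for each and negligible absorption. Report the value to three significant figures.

Each source contributes Iᵢ·(dᵢ/rᵢ)²; contributions add.
A: 47.3 × (1.20/13.0)² = 0.4030 R/h
B: 470 × (0.677/4.71)² = 9.710 R/h
C: 9.97 × (0.991/9.25)² = 0.1144 R/h
Total = 0.4030 + 9.710 + 0.1144 = 10.23 R/h.

10.2 R/h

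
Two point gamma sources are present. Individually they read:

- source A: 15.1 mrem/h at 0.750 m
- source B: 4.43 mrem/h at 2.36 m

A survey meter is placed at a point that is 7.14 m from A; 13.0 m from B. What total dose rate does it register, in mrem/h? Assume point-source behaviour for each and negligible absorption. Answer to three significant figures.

By superposition, sum each source's inverse-square contribution:
A: 15.1 × (0.750/7.14)² = 0.1666 mrem/h
B: 4.43 × (2.36/13.0)² = 0.1460 mrem/h
Total = 0.1666 + 0.1460 = 0.3126 mrem/h.

0.313 mrem/h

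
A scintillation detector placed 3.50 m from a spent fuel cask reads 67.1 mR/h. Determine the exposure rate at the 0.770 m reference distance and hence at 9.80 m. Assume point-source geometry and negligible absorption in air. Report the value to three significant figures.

1390 mR/h; 8.56 mR/h

Intensity scales as (d₁/d₂)², so
At 0.770 m: (3.50/0.770)² = 20.66, so 67.1 × 20.66 = 1386 mR/h
At 9.80 m: 1386 × (0.770/9.80)² = 1386 × 0.006173 = 8.556 mR/h.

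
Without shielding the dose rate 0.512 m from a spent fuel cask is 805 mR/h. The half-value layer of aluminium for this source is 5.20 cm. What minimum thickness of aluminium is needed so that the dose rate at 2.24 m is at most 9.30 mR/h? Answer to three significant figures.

At 2.24 m, distance alone gives (0.512/2.24)² = 0.05224, so 805 × 0.05224 = 42.05 mR/h.
Further attenuation needed: 42.05/9.30 = 4.522.
n = log₂(4.522) = 2.177 half-value layers.
Thickness = 2.177 × 5.20 cm = 11.32 cm.

11.3 cm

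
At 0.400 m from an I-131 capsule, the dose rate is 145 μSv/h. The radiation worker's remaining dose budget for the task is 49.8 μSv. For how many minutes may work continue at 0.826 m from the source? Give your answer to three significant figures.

By the inverse-square law, rate at 0.826 m:
145 × (0.400/0.826)² = 145 × 0.2345 = 34.00 μSv/h.
Stay time = 49.8 μSv ÷ 34.00 μSv/h = 1.465 h = 87.90 min.

87.9 min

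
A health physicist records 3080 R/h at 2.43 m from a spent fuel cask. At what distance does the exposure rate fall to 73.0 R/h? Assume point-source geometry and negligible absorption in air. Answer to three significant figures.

By the inverse-square law, d₂ = d₁·√(I₁/I₂).
I₁/I₂ = 3080/73.0 = 42.19, so d₂ = 2.43 × √42.19 = 15.78 m.

15.8 m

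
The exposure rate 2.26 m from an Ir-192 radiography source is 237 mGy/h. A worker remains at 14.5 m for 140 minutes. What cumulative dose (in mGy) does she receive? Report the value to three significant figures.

Since intensity falls as 1/r², rate at 14.5 m:
(2.26/14.5)² = 0.02429, so 237 × 0.02429 = 5.757 mGy/h.
Dose = rate × time = 5.757 mGy/h × 2.333 h = 13.43 mGy.

13.4 mGy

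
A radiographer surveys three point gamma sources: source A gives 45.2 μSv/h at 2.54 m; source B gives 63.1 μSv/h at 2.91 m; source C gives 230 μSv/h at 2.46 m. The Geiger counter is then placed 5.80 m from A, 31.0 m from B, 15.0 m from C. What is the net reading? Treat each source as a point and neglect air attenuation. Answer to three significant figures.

15.4 μSv/h

Each source contributes Iᵢ·(dᵢ/rᵢ)²; contributions add.
A: 45.2 × (2.54/5.80)² = 8.669 μSv/h
B: 63.1 × (2.91/31.0)² = 0.5560 μSv/h
C: 230 × (2.46/15.0)² = 6.186 μSv/h
Total = 8.669 + 0.5560 + 6.186 = 15.41 μSv/h.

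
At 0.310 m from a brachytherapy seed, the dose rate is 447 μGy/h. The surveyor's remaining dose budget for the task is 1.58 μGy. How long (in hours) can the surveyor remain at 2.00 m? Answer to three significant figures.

Using I₁d₁² = I₂d₂², rate at 2.00 m:
(0.310/2.00)² = 0.02403, so 447 × 0.02403 = 10.74 μGy/h.
Stay time = 1.58 μGy ÷ 10.74 μGy/h = 0.1471 h.

0.147 h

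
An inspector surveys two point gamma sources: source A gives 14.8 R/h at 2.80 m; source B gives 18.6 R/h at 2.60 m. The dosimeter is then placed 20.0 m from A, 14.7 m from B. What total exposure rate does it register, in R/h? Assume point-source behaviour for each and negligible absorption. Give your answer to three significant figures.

Each source contributes Iᵢ·(dᵢ/rᵢ)²; contributions add.
A: 14.8 × (2.80/20.0)² = 0.2901 R/h
B: 18.6 × (2.60/14.7)² = 0.5819 R/h
Total = 0.2901 + 0.5819 = 0.8720 R/h.

0.872 R/h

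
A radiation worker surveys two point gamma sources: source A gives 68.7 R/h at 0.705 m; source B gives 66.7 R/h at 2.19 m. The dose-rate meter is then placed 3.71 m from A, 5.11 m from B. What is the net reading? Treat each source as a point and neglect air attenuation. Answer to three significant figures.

14.7 R/h

Each source contributes Iᵢ·(dᵢ/rᵢ)²; contributions add.
A: 68.7 × (0.705/3.71)² = 2.481 R/h
B: 66.7 × (2.19/5.11)² = 12.25 R/h
Total = 2.481 + 12.25 = 14.73 R/h.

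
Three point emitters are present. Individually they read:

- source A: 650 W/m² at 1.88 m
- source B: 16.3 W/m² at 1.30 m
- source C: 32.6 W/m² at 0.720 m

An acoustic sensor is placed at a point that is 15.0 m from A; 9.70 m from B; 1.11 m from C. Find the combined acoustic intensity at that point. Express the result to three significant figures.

24.2 W/m²

Each source contributes Iᵢ·(dᵢ/rᵢ)²; contributions add.
A: 650 × (1.88/15.0)² = 10.21 W/m²
B: 16.3 × (1.30/9.70)² = 0.2928 W/m²
C: 32.6 × (0.720/1.11)² = 13.72 W/m²
Total = 10.21 + 0.2928 + 13.72 = 24.22 W/m².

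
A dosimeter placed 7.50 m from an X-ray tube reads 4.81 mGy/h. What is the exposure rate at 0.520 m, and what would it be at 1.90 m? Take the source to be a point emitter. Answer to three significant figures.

Applying the 1/r² law,
At 0.520 m: (7.50/0.520)² = 208.0, so 4.81 × 208.0 = 1000 mGy/h
At 1.90 m: 1000 × (0.520/1.90)² = 1000 × 0.07490 = 74.90 mGy/h.

1000 mGy/h; 74.9 mGy/h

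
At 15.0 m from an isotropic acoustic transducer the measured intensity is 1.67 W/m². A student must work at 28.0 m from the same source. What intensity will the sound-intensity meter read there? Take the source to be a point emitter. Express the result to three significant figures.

0.479 W/m²

By the inverse-square law, scaling from 15.0 m to 28.0 m:
1.67 × (15.0/28.0)² = 1.67 × 0.2870 = 0.4793 W/m².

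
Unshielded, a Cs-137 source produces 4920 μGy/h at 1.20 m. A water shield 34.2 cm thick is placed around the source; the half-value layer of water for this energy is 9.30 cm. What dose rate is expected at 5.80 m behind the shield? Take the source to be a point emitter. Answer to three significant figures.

16.5 μGy/h

Distance alone: (1.20/5.80)² = 0.04281, so 4920 × 0.04281 = 210.6 μGy/h.
Shield: 34.2/9.30 = 3.677 half-value layers → attenuation 2^(−3.677) = 0.07818.
Combined: 210.6 × 0.07818 = 16.46 μGy/h.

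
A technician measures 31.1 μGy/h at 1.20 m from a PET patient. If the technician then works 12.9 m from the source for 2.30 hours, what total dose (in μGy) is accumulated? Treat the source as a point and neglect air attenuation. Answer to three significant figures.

0.619 μGy

By the inverse-square law, rate at 12.9 m:
(1.20/12.9)² = 0.008653, so 31.1 × 0.008653 = 0.2691 μGy/h.
Dose = rate × time = 0.2691 μGy/h × 2.300 h = 0.6189 μGy.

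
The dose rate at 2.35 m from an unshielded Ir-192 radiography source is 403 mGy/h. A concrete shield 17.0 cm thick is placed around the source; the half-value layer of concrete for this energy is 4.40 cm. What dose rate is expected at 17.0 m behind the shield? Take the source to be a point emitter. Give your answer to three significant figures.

Distance alone: (2.35/17.0)² = 0.01911, so 403 × 0.01911 = 7.701 mGy/h.
Shield: 17.0/4.40 = 3.864 half-value layers → attenuation 2^(−3.864) = 0.06868.
Combined: 7.701 × 0.06868 = 0.5289 mGy/h.

0.529 mGy/h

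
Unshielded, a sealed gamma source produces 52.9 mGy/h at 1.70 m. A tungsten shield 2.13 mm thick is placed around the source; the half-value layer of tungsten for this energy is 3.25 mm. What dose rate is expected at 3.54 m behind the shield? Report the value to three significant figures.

7.75 mGy/h

Distance alone: 52.9 × (1.70/3.54)² = 52.9 × 0.2306 = 12.20 mGy/h.
Shield: 2.13/3.25 = 0.6554 half-value layers → attenuation 2^(−0.6554) = 0.6349.
Combined: 12.20 × 0.6349 = 7.746 mGy/h.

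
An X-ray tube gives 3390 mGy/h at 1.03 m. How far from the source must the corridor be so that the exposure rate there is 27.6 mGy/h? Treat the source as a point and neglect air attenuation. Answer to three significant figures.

Applying the 1/r² law, d₂ = d₁·√(I₁/I₂).
I₁/I₂ = 3390/27.6 = 122.8, so d₂ = 1.03 × √122.8 = 11.41 m.

11.4 m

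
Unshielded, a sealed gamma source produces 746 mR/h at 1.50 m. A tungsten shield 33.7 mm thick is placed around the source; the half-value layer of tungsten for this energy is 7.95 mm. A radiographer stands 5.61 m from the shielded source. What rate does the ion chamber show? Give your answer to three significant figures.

Distance alone: 746 × (1.50/5.61)² = 746 × 0.07149 = 53.33 mR/h.
Shield: 33.7/7.95 = 4.239 half-value layers → attenuation 2^(−4.239) = 0.05296.
Combined: 53.33 × 0.05296 = 2.824 mR/h.

2.82 mR/h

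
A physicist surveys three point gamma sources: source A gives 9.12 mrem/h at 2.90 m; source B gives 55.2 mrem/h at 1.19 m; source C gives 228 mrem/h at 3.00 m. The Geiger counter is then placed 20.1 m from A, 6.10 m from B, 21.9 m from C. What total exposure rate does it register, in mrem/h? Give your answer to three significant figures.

6.57 mrem/h

Each source contributes Iᵢ·(dᵢ/rᵢ)²; contributions add.
A: 9.12 × (2.90/20.1)² = 0.1898 mrem/h
B: 55.2 × (1.19/6.10)² = 2.101 mrem/h
C: 228 × (3.00/21.9)² = 4.278 mrem/h
Total = 0.1898 + 2.101 + 4.278 = 6.569 mrem/h.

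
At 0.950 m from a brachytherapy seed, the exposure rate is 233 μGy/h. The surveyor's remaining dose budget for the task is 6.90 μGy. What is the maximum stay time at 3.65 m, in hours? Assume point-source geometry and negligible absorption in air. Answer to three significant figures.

0.437 h

By the inverse-square law, rate at 3.65 m:
233 × (0.950/3.65)² = 233 × 0.06774 = 15.78 μGy/h.
Stay time = 6.90 μGy ÷ 15.78 μGy/h = 0.4373 h.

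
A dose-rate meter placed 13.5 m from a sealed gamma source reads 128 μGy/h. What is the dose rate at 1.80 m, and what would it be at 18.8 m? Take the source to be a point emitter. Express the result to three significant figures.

Applying the 1/r² law,
At 1.80 m: 128 × (13.5/1.80)² = 128 × 56.25 = 7200 μGy/h
At 18.8 m: (1.80/18.8)² = 0.009167, so 7200 × 0.009167 = 66.00 μGy/h.

7200 μGy/h; 66.0 μGy/h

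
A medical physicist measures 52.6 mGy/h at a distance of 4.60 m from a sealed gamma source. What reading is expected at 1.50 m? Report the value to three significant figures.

495 mGy/h

Since intensity falls as 1/r², the rate at 1.50 m is
52.6 × (4.60/1.50)² = 52.6 × 9.404 = 494.7 mGy/h.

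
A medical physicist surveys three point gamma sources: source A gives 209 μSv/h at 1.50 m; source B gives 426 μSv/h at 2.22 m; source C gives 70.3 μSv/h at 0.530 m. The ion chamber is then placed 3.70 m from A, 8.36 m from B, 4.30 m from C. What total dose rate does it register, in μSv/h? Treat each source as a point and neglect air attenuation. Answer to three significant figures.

65.5 μSv/h

Each source contributes Iᵢ·(dᵢ/rᵢ)²; contributions add.
A: 209 × (1.50/3.70)² = 34.35 μSv/h
B: 426 × (2.22/8.36)² = 30.04 μSv/h
C: 70.3 × (0.530/4.30)² = 1.068 μSv/h
Total = 34.35 + 30.04 + 1.068 = 65.46 μSv/h.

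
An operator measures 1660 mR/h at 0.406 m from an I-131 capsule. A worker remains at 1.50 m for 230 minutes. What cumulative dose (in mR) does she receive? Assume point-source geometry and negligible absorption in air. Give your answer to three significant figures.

Using I₁d₁² = I₂d₂², rate at 1.50 m:
1660 × (0.406/1.50)² = 1660 × 0.07326 = 121.6 mR/h.
Dose = rate × time = 121.6 mR/h × 3.833 h = 466.1 mR.

466 mR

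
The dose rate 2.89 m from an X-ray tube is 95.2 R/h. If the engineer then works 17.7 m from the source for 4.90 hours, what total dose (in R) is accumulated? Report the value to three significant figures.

12.4 R

Since intensity falls as 1/r², rate at 17.7 m:
95.2 × (2.89/17.7)² = 95.2 × 0.02666 = 2.538 R/h.
Dose = rate × time = 2.538 R/h × 4.900 h = 12.44 R.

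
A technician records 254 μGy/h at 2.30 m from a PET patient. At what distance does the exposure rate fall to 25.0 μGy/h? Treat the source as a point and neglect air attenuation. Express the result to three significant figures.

By the inverse-square law, d₂ = d₁·√(I₁/I₂).
I₁/I₂ = 254/25.0 = 10.16, so d₂ = 2.30 × √10.16 = 7.331 m.

7.33 m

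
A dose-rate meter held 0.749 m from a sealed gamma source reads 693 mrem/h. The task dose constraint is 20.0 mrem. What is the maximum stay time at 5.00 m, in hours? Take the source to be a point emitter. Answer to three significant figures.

1.29 h

By the inverse-square law, rate at 5.00 m:
(0.749/5.00)² = 0.02244, so 693 × 0.02244 = 15.55 mrem/h.
Stay time = 20.0 mrem ÷ 15.55 mrem/h = 1.286 h.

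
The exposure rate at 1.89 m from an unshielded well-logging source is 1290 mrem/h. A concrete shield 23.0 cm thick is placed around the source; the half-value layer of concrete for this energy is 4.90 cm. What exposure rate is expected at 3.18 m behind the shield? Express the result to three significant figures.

17.6 mrem/h

Distance alone: 1290 × (1.89/3.18)² = 1290 × 0.3532 = 455.6 mrem/h.
Shield: 23.0/4.90 = 4.694 half-value layers → attenuation 2^(−4.694) = 0.03863.
Combined: 455.6 × 0.03863 = 17.60 mrem/h.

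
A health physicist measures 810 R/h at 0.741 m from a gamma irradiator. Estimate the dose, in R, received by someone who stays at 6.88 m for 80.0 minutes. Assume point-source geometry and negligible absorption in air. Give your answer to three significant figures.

12.5 R

Intensity scales as (d₁/d₂)², so rate at 6.88 m:
(0.741/6.88)² = 0.01160, so 810 × 0.01160 = 9.396 R/h.
Dose = rate × time = 9.396 R/h × 1.333 h = 12.52 R.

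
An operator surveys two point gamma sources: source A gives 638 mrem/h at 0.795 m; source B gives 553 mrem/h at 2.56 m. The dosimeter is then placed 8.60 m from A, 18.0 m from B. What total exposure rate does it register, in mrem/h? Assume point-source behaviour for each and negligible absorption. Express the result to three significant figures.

Each source contributes Iᵢ·(dᵢ/rᵢ)²; contributions add.
A: 638 × (0.795/8.60)² = 5.452 mrem/h
B: 553 × (2.56/18.0)² = 11.19 mrem/h
Total = 5.452 + 11.19 = 16.64 mrem/h.

16.6 mrem/h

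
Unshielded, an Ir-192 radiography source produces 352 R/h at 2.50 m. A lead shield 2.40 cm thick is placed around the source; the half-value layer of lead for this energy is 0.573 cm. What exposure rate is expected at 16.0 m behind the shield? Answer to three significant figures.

0.471 R/h

Distance alone: 352 × (2.50/16.0)² = 352 × 0.02441 = 8.592 R/h.
Shield: 2.40/0.573 = 4.188 half-value layers → attenuation 2^(−4.188) = 0.05486.
Combined: 8.592 × 0.05486 = 0.4714 R/h.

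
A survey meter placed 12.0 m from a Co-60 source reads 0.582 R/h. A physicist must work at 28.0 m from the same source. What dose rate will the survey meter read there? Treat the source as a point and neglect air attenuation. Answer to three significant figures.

0.107 R/h

Applying the 1/r² law, scaling from 12.0 m to 28.0 m:
(12.0/28.0)² = 0.1837, so 0.582 × 0.1837 = 0.1069 R/h.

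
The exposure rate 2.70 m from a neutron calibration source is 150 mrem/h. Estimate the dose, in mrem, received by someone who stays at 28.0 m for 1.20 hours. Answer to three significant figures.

Using I₁d₁² = I₂d₂², rate at 28.0 m:
(2.70/28.0)² = 0.009298, so 150 × 0.009298 = 1.395 mrem/h.
Dose = rate × time = 1.395 mrem/h × 1.200 h = 1.674 mrem.

1.67 mrem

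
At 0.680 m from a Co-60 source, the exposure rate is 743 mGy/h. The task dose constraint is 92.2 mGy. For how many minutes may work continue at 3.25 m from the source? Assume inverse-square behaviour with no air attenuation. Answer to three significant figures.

170 min

Using I₁d₁² = I₂d₂², rate at 3.25 m:
(0.680/3.25)² = 0.04378, so 743 × 0.04378 = 32.53 mGy/h.
Stay time = 92.2 mGy ÷ 32.53 mGy/h = 2.834 h = 170.0 min.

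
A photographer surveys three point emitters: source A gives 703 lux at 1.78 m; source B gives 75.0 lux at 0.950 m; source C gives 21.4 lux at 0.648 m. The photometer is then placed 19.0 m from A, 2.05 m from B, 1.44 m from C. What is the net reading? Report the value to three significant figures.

26.6 lux

Each source contributes Iᵢ·(dᵢ/rᵢ)²; contributions add.
A: 703 × (1.78/19.0)² = 6.170 lux
B: 75.0 × (0.950/2.05)² = 16.11 lux
C: 21.4 × (0.648/1.44)² = 4.333 lux
Total = 6.170 + 16.11 + 4.333 = 26.61 lux.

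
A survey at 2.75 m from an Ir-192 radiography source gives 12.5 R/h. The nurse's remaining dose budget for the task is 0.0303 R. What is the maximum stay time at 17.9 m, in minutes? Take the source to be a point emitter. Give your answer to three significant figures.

By the inverse-square law, rate at 17.9 m:
(2.75/17.9)² = 0.02360, so 12.5 × 0.02360 = 0.2950 R/h.
Stay time = 0.0303 R ÷ 0.2950 R/h = 0.1027 h = 6.162 min.

6.16 min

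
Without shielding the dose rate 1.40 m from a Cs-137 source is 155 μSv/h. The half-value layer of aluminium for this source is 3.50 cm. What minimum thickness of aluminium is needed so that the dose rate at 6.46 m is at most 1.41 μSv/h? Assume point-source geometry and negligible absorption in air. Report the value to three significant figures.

At 6.46 m, distance alone gives (1.40/6.46)² = 0.04697, so 155 × 0.04697 = 7.280 μSv/h.
Further attenuation needed: 7.280/1.41 = 5.163.
n = log₂(5.163) = 2.368 half-value layers.
Thickness = 2.368 × 3.50 cm = 8.288 cm.

8.29 cm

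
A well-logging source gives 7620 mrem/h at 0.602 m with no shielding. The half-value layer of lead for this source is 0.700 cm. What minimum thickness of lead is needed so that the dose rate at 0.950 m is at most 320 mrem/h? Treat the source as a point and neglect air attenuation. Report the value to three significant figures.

At 0.950 m, distance alone gives (0.602/0.950)² = 0.4016, so 7620 × 0.4016 = 3060 mrem/h.
Further attenuation needed: 3060/320 = 9.562.
n = log₂(9.562) = 3.257 half-value layers.
Thickness = 3.257 × 0.700 cm = 2.280 cm.

2.28 cm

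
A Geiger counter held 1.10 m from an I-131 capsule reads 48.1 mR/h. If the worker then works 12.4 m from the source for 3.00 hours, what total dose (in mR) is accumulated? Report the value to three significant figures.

1.14 mR

Since intensity falls as 1/r², rate at 12.4 m:
(1.10/12.4)² = 0.007869, so 48.1 × 0.007869 = 0.3785 mR/h.
Dose = rate × time = 0.3785 mR/h × 3.000 h = 1.135 mR.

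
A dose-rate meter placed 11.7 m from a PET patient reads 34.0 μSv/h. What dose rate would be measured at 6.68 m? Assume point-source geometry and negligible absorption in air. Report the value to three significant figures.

Intensity scales as (d₁/d₂)², so scaling from 11.7 m to 6.68 m:
(11.7/6.68)² = 3.068, so 34.0 × 3.068 = 104.3 μSv/h.

104 μSv/h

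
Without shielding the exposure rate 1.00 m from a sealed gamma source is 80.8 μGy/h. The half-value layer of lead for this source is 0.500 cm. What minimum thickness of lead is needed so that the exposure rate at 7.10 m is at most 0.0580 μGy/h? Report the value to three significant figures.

2.39 cm

At 7.10 m, distance alone gives (1.00/7.10)² = 0.01984, so 80.8 × 0.01984 = 1.603 μGy/h.
Further attenuation needed: 1.603/0.0580 = 27.64.
n = log₂(27.64) = 4.789 half-value layers.
Thickness = 4.789 × 0.500 cm = 2.394 cm.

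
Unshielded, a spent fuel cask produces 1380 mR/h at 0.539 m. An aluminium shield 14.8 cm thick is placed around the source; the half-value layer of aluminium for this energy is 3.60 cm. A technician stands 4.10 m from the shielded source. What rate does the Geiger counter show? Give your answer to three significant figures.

1.38 mR/h

Distance alone: 1380 × (0.539/4.10)² = 1380 × 0.01728 = 23.85 mR/h.
Shield: 14.8/3.60 = 4.111 half-value layers → attenuation 2^(−4.111) = 0.05787.
Combined: 23.85 × 0.05787 = 1.380 mR/h.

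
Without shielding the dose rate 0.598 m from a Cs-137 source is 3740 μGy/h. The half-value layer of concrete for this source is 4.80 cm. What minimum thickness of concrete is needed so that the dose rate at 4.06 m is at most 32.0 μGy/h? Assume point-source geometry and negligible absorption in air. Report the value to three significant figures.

6.44 cm

At 4.06 m, distance alone gives 3740 × (0.598/4.06)² = 3740 × 0.02169 = 81.12 μGy/h.
Further attenuation needed: 81.12/32.0 = 2.535.
n = log₂(2.535) = 1.342 half-value layers.
Thickness = 1.342 × 4.80 cm = 6.442 cm.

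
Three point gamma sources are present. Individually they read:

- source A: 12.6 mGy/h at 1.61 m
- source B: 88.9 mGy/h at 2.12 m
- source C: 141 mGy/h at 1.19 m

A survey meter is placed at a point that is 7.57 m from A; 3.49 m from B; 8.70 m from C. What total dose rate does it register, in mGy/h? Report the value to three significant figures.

Each source contributes Iᵢ·(dᵢ/rᵢ)²; contributions add.
A: 12.6 × (1.61/7.57)² = 0.5699 mGy/h
B: 88.9 × (2.12/3.49)² = 32.80 mGy/h
C: 141 × (1.19/8.70)² = 2.638 mGy/h
Total = 0.5699 + 32.80 + 2.638 = 36.01 mGy/h.

36.0 mGy/h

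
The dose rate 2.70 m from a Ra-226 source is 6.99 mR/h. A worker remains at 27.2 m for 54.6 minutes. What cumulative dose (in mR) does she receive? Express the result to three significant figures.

Since intensity falls as 1/r², rate at 27.2 m:
6.99 × (2.70/27.2)² = 6.99 × 0.009853 = 0.06887 mR/h.
Dose = rate × time = 0.06887 mR/h × 0.9100 h = 0.06267 mR.

0.0627 mR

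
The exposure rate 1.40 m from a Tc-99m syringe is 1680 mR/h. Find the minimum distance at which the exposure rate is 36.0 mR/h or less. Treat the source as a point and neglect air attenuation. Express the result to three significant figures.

9.56 m

By the inverse-square law, d₂ = d₁·√(I₁/I₂).
I₁/I₂ = 1680/36.0 = 46.67, so d₂ = 1.40 × √46.67 = 9.564 m.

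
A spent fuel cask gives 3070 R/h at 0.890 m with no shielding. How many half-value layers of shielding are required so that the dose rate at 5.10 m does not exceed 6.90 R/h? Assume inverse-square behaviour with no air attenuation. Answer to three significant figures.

At 5.10 m, distance alone gives (0.890/5.10)² = 0.03045, so 3070 × 0.03045 = 93.48 R/h.
Further attenuation needed: 93.48/6.90 = 13.55.
n = log₂(13.55) = 3.760 half-value layers.

3.76 half-value layers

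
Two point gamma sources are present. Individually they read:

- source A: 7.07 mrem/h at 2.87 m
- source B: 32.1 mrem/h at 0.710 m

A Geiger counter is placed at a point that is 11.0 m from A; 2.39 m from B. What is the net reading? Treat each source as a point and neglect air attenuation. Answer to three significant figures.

By superposition, sum each source's inverse-square contribution:
A: 7.07 × (2.87/11.0)² = 0.4813 mrem/h
B: 32.1 × (0.710/2.39)² = 2.833 mrem/h
Total = 0.4813 + 2.833 = 3.314 mrem/h.

3.31 mrem/h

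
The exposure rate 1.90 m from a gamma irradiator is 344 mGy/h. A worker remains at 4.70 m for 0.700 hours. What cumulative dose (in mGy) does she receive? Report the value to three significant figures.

Since intensity falls as 1/r², rate at 4.70 m:
(1.90/4.70)² = 0.1634, so 344 × 0.1634 = 56.21 mGy/h.
Dose = rate × time = 56.21 mGy/h × 0.7000 h = 39.35 mGy.

39.4 mGy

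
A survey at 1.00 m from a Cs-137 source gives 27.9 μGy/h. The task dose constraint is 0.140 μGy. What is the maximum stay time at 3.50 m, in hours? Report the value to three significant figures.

Since intensity falls as 1/r², rate at 3.50 m:
27.9 × (1.00/3.50)² = 27.9 × 0.08163 = 2.277 μGy/h.
Stay time = 0.140 μGy ÷ 2.277 μGy/h = 0.06148 h.

0.0615 h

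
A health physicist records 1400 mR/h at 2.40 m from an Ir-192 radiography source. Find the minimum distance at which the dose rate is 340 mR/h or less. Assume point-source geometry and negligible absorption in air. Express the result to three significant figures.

4.87 m

Intensity scales as (d₁/d₂)², so d₂ = d₁·√(I₁/I₂).
I₁/I₂ = 1400/340 = 4.118, so d₂ = 2.40 × √4.118 = 4.870 m.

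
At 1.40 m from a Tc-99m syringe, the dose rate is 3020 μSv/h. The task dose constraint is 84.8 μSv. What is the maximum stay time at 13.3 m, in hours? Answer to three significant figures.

Since intensity falls as 1/r², rate at 13.3 m:
(1.40/13.3)² = 0.01108, so 3020 × 0.01108 = 33.46 μSv/h.
Stay time = 84.8 μSv ÷ 33.46 μSv/h = 2.534 h.

2.53 h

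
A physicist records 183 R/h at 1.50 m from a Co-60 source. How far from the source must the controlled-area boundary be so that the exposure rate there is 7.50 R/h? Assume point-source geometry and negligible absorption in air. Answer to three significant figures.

Using I₁d₁² = I₂d₂², d₂ = d₁·√(I₁/I₂).
I₁/I₂ = 183/7.50 = 24.40, so d₂ = 1.50 × √24.40 = 7.409 m.

7.41 m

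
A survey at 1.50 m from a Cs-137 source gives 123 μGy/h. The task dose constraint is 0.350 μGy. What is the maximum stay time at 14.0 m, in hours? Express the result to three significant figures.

By the inverse-square law, rate at 14.0 m:
123 × (1.50/14.0)² = 123 × 0.01148 = 1.412 μGy/h.
Stay time = 0.350 μGy ÷ 1.412 μGy/h = 0.2479 h.

0.248 h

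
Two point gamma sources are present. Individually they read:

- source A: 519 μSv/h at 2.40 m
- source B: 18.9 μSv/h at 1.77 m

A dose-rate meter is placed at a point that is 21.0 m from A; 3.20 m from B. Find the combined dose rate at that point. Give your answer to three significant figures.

12.6 μSv/h

By superposition, sum each source's inverse-square contribution:
A: 519 × (2.40/21.0)² = 6.779 μSv/h
B: 18.9 × (1.77/3.20)² = 5.782 μSv/h
Total = 6.779 + 5.782 = 12.56 μSv/h.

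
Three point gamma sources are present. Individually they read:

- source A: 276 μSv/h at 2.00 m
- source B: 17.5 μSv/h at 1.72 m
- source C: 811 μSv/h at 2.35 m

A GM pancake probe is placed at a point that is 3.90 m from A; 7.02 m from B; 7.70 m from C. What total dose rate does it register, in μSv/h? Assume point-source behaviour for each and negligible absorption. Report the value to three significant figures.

By superposition, sum each source's inverse-square contribution:
A: 276 × (2.00/3.90)² = 72.58 μSv/h
B: 17.5 × (1.72/7.02)² = 1.051 μSv/h
C: 811 × (2.35/7.70)² = 75.54 μSv/h
Total = 72.58 + 1.051 + 75.54 = 149.2 μSv/h.

149 μSv/h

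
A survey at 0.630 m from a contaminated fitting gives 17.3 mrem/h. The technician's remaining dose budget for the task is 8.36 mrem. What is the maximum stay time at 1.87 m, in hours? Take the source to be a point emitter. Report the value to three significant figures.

By the inverse-square law, rate at 1.87 m:
17.3 × (0.630/1.87)² = 17.3 × 0.1135 = 1.964 mrem/h.
Stay time = 8.36 mrem ÷ 1.964 mrem/h = 4.257 h.

4.26 h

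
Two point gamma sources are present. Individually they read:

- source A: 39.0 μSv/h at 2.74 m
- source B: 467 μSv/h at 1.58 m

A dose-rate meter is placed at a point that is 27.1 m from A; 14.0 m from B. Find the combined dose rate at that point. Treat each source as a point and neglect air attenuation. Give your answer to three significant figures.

6.35 μSv/h

Each source contributes Iᵢ·(dᵢ/rᵢ)²; contributions add.
A: 39.0 × (2.74/27.1)² = 0.3987 μSv/h
B: 467 × (1.58/14.0)² = 5.948 μSv/h
Total = 0.3987 + 5.948 = 6.347 μSv/h.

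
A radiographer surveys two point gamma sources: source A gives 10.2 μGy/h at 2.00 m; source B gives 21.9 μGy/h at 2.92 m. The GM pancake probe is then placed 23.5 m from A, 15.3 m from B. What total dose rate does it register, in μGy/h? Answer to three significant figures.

0.872 μGy/h

Each source contributes Iᵢ·(dᵢ/rᵢ)²; contributions add.
A: 10.2 × (2.00/23.5)² = 0.07388 μGy/h
B: 21.9 × (2.92/15.3)² = 0.7977 μGy/h
Total = 0.07388 + 0.7977 = 0.8716 μGy/h.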